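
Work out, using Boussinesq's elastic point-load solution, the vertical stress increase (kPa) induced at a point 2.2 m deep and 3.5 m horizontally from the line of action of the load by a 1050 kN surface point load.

Δσ_z ≈ 4.42 kPa

Boussinesq vertical stress below a point load on an elastic half-space:
Δσ_z = 3P/(2πz²) · [1 + (r/z)²]^(−5/2)
r/z = 3.5/2.2 = 1.5909; [1+(r/z)²]^(−5/2) = 0.042683.
Δσ_z = 3×1050/(2π×2.2²) × 0.042683 = 103.58 × 0.042683 = 4.421 kPa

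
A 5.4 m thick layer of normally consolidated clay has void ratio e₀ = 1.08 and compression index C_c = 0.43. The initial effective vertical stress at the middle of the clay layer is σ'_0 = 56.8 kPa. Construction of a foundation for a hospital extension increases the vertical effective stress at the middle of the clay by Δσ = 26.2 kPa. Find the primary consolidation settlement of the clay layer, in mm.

Final effective stress: σ'_f = σ'_0 + Δσ = 56.8 + 26.2 = 83 kPa.
Normally consolidated clay, so the full stress increment lies on the virgin compression line:
S_c = C_c·H/(1+e₀)·log₁₀(σ'_f/σ'_0) = 0.43×5.4/(1+1.08)×log₁₀(83/56.8)
    = 1.1163 × 0.16473 = 0.1839 m

S_c ≈ 184 mm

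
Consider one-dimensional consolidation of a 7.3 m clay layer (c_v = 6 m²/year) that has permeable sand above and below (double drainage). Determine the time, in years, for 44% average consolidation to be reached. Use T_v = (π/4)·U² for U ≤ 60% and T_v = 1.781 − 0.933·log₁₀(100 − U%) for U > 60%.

Drainage path length: H_d = H/2 = 3.65 m (double drainage).
U ≤ 60%: T_v = (π/4)·U² = (π/4)×0.44² = 0.15205.
t = T_v·H_d²/c_v = 0.15205×3.65²/6 = 0.3376 years.

t ≈ 0.338 years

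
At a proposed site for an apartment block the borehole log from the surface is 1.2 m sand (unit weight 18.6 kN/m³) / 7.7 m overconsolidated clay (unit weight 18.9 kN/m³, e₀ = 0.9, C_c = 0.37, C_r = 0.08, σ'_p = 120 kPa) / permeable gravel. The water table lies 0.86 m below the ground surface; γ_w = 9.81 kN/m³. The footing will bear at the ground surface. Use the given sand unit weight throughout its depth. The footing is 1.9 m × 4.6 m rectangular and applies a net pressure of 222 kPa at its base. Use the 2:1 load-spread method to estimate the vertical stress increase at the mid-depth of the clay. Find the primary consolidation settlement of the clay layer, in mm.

Mid-depth of clay below the ground surface: z = 1.2 + 7.7/2 = 5.05 m.
Total vertical stress at mid-clay: σ_v = 18.6×1.2 + 18.9×3.85 = 95.085 kPa.
Pore pressure: u = 9.81×(5.05 − 0.86) = 41.104 kPa.
Initial effective stress: σ'_0 = σ_v − u = 95.085 − 41.104 = 53.981 kPa.
Stress increase at mid-clay by the 2:1 spreading method:
Δσ = qBL/((B+z)(L+z)) = 222×1.9×4.6/((1.9+5.05)(4.6+5.05)) = 28.93 kPa
Final effective stress: σ'_f = 53.981 + 28.93 = 82.911 kPa.
σ'_f = 82.911 ≤ σ'_p = 120 kPa, so the clay remains overconsolidated and only the recompression index applies:
S_c = C_r·H/(1+e₀)·log₁₀(σ'_f/σ'_0) = 0.08×7.7/1.9×log₁₀(82.911/53.981)
    = 0.32421 × 0.18637 = 0.06042 m

S_c ≈ 60.4 mm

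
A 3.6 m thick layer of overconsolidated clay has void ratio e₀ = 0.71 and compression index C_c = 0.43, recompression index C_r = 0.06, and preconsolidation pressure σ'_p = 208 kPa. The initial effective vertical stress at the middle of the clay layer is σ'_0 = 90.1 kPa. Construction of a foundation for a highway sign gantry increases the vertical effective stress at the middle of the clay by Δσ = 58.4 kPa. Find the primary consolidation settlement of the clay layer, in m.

S_c ≈ 0.0274 m

Final effective stress: σ'_f = 90.1 + 58.4 = 148.5 kPa.
σ'_f = 148.5 ≤ σ'_p = 208 kPa, so the clay remains overconsolidated and only the recompression index applies:
S_c = C_r·H/(1+e₀)·log₁₀(σ'_f/σ'_0) = 0.06×3.6/1.71×log₁₀(148.5/90.1)
    = 0.12632 × 0.217 = 0.02741 m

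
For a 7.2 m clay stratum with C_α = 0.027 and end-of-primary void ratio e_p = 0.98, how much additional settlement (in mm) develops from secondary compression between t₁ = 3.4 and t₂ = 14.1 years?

Secondary compression: S_s = C_α·H/(1+e_p)·log₁₀(t₂/t₁)
S_s = 0.027×7.2/(1+0.98)×log₁₀(14.1/3.4)
    = 0.09818 × 0.6177 = 0.06065 m

S_s ≈ 60.7 mm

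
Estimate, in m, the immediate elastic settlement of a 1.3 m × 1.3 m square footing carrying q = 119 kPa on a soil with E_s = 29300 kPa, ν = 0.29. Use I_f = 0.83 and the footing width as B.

S_e ≈ 0.00401 m

Immediate (elastic) settlement: S_e = q·B·(1−ν²)/E_s · I_f.
S_e = 119 × 1.3 × (1 − 0.29²) / 29300 × 0.83
    = 119 × 1.3 × 0.9159 / 29300 × 0.83
    = 0.004014 m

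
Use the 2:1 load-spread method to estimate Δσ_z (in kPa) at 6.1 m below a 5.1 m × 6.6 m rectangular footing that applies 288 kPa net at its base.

Δσ_z ≈ 68.2 kPa

By the 2:1 method the load spreads at 1 horizontal : 2 vertical, so at depth z the loaded area has grown by z in each plan dimension:
Δσ = qBL/((B+z)(L+z)) = 288×5.1×6.6/((5.1+6.1)(6.6+6.1)) = 68.153 kPa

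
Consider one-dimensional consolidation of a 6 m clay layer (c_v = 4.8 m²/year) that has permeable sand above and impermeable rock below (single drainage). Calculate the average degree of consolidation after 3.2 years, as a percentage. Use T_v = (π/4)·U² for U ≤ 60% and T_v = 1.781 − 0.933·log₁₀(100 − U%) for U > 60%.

Drainage path length: H_d = H = 6 m (single drainage).
T_v = c_v·t/H_d² = 4.8×3.2/6² = 0.42667.
T_v = 0.42667 corresponds to the U > 60% branch:
U = 1 − 10^((1.781 − T_v)/0.933)/100 = 0.7171

U ≈ 71.7 %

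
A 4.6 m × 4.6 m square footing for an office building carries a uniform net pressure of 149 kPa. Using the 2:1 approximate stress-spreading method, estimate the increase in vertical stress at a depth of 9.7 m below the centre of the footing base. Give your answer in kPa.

By the 2:1 method the load spreads at 1 horizontal : 2 vertical, so at depth z the loaded area has grown by z in each plan dimension:
Δσ = qBL/((B+z)(L+z)) = 149×4.6×4.6/((4.6+9.7)(4.6+9.7)) = 15.418 kPa

Δσ_z ≈ 15.4 kPa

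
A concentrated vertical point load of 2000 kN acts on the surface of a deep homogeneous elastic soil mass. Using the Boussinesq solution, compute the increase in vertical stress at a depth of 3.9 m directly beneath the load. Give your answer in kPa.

Δσ_z ≈ 62.8 kPa

Boussinesq vertical stress below a point load on an elastic half-space:
Δσ_z = 3P/(2πz²) · [1 + (r/z)²]^(−5/2)
r/z = 0/3.9 = 0; [1+(r/z)²]^(−5/2) = 1.
Δσ_z = 3×2000/(2π×3.9²) × 1 = 62.783 × 1 = 62.78 kPa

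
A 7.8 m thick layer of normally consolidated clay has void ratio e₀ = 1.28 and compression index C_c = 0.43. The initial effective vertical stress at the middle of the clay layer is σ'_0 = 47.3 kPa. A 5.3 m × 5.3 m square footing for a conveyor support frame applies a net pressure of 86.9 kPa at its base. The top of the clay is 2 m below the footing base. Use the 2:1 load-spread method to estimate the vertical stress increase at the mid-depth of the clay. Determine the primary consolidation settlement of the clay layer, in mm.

S_c ≈ 220 mm

Mid-depth of clay below the footing base: z = 2 + 7.8/2 = 5.9 m.
Stress increase at mid-clay by the 2:1 spreading method:
Δσ = qBL/((B+z)(L+z)) = 86.9×5.3×5.3/((5.3+5.9)(5.3+5.9)) = 19.46 kPa
Final effective stress: σ'_f = σ'_0 + Δσ = 47.3 + 19.46 = 66.76 kPa.
Normally consolidated clay, so the full stress increment lies on the virgin compression line:
S_c = C_c·H/(1+e₀)·log₁₀(σ'_f/σ'_0) = 0.43×7.8/(1+1.28)×log₁₀(66.76/47.3)
    = 1.4711 × 0.14966 = 0.2202 m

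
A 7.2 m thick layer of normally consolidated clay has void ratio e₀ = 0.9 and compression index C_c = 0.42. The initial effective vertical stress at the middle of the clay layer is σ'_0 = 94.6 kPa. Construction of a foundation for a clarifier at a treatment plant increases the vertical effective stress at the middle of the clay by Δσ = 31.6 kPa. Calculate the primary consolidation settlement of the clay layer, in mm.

S_c ≈ 199 mm

Final effective stress: σ'_f = σ'_0 + Δσ = 94.6 + 31.6 = 126.2 kPa.
Normally consolidated clay, so the full stress increment lies on the virgin compression line:
S_c = C_c·H/(1+e₀)·log₁₀(σ'_f/σ'_0) = 0.42×7.2/(1+0.9)×log₁₀(126.2/94.6)
    = 1.5916 × 0.12517 = 0.1992 m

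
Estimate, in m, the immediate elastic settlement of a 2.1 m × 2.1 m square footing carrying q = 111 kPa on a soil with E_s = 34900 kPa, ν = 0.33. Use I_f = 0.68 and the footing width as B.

Immediate (elastic) settlement: S_e = q·B·(1−ν²)/E_s · I_f.
S_e = 111 × 2.1 × (1 − 0.33²) / 34900 × 0.68
    = 111 × 2.1 × 0.8911 / 34900 × 0.68
    = 0.004047 m

S_e ≈ 0.00405 m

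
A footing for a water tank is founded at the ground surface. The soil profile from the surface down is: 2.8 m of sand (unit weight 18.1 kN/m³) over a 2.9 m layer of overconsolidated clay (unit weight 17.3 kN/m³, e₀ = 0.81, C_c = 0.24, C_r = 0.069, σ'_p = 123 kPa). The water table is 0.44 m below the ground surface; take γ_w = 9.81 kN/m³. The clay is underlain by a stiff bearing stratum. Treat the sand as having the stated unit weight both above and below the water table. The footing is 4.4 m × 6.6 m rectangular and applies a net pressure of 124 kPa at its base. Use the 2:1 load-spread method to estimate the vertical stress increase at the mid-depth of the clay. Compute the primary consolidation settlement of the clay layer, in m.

Mid-depth of clay below the ground surface: z = 2.8 + 2.9/2 = 4.25 m.
Total vertical stress at mid-clay: σ_v = 18.1×2.8 + 17.3×1.45 = 75.765 kPa.
Pore pressure: u = 9.81×(4.25 − 0.44) = 37.376 kPa.
Initial effective stress: σ'_0 = σ_v − u = 75.765 − 37.376 = 38.389 kPa.
Stress increase at mid-clay by the 2:1 spreading method:
Δσ = qBL/((B+z)(L+z)) = 124×4.4×6.6/((4.4+4.25)(6.6+4.25)) = 38.368 kPa
Final effective stress: σ'_f = 38.389 + 38.368 = 76.757 kPa.
σ'_f = 76.757 ≤ σ'_p = 123 kPa, so the clay remains overconsolidated and only the recompression index applies:
S_c = C_r·H/(1+e₀)·log₁₀(σ'_f/σ'_0) = 0.069×2.9/1.81×log₁₀(76.757/38.389)
    = 0.11055 × 0.30091 = 0.03327 m

S_c ≈ 0.0333 m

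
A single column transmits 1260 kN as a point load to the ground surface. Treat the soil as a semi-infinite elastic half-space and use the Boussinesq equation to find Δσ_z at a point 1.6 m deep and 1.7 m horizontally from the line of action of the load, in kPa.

Δσ_z ≈ 35.5 kPa

Boussinesq vertical stress below a point load on an elastic half-space:
Δσ_z = 3P/(2πz²) · [1 + (r/z)²]^(−5/2)
r/z = 1.7/1.6 = 1.0625; [1+(r/z)²]^(−5/2) = 0.15122.
Δσ_z = 3×1260/(2π×1.6²) × 0.15122 = 235 × 0.15122 = 35.54 kPa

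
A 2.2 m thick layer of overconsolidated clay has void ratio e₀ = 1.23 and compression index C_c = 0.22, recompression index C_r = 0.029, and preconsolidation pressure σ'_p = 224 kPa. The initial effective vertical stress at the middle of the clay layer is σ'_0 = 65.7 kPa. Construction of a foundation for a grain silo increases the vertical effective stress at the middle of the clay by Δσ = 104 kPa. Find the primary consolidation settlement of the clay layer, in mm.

Final effective stress: σ'_f = 65.7 + 104 = 169.7 kPa.
σ'_f = 169.7 ≤ σ'_p = 224 kPa, so the clay remains overconsolidated and only the recompression index applies:
S_c = C_r·H/(1+e₀)·log₁₀(σ'_f/σ'_0) = 0.029×2.2/2.23×log₁₀(169.7/65.7)
    = 0.02861 × 0.41212 = 0.01179 m

S_c ≈ 11.8 mm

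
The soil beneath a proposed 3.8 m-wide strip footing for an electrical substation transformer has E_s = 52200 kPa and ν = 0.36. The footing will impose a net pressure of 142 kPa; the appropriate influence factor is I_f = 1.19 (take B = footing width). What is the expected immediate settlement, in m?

Immediate (elastic) settlement: S_e = q·B·(1−ν²)/E_s · I_f.
S_e = 142 × 3.8 × (1 − 0.36²) / 52200 × 1.19
    = 142 × 3.8 × 0.8704 / 52200 × 1.19
    = 0.01071 m

S_e ≈ 0.0107 m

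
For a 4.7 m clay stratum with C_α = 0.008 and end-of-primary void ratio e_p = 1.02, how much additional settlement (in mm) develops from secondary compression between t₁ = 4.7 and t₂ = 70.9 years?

Secondary compression: S_s = C_α·H/(1+e_p)·log₁₀(t₂/t₁)
S_s = 0.008×4.7/(1+1.02)×log₁₀(70.9/4.7)
    = 0.01861 × 1.179 = 0.02194 m

S_s ≈ 21.9 mm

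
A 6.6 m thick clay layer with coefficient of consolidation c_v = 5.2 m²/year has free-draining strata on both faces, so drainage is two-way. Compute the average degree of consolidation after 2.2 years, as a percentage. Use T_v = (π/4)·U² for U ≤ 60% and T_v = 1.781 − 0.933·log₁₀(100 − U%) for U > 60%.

Drainage path length: H_d = H/2 = 3.3 m (double drainage).
T_v = c_v·t/H_d² = 5.2×2.2/3.3² = 1.0505.
T_v = 1.0505 corresponds to the U > 60% branch:
U = 1 − 10^((1.781 − T_v)/0.933)/100 = 0.9393

U ≈ 93.9 %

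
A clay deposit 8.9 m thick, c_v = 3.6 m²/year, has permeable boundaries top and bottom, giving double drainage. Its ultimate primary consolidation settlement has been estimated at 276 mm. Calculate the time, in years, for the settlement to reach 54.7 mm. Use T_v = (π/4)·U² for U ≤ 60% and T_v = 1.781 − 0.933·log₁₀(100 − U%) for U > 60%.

Drainage path length: H_d = H/2 = 4.45 m (double drainage).
U = S(t)/S_ult = 54.7/276 = 0.1982.
U ≤ 60%: T_v = (π/4)·U² = (π/4)×0.19819² = 0.030849.
t = T_v·H_d²/c_v = 0.030849×4.45²/3.6 = 0.1697 years.

t ≈ 0.17 years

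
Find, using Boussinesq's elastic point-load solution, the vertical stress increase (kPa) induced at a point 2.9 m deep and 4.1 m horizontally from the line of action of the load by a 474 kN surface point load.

Boussinesq vertical stress below a point load on an elastic half-space:
Δσ_z = 3P/(2πz²) · [1 + (r/z)²]^(−5/2)
r/z = 4.1/2.9 = 1.4138; [1+(r/z)²]^(−5/2) = 0.064214.
Δσ_z = 3×474/(2π×2.9²) × 0.064214 = 26.911 × 0.064214 = 1.728 kPa

Δσ_z ≈ 1.73 kPa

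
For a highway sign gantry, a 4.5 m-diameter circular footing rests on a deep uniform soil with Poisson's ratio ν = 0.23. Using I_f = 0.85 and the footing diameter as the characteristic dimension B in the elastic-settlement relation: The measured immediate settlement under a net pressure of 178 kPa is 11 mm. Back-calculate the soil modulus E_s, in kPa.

S_e = q·B·(1−ν²)/E_s · I_f  ⇒  E_s = q·B·(1−ν²)·I_f / S_e.
E_s = 178 × 4.5 × 0.9471 × 0.85 / 0.011 = 58620 kPa

E_s ≈ 58600 kPa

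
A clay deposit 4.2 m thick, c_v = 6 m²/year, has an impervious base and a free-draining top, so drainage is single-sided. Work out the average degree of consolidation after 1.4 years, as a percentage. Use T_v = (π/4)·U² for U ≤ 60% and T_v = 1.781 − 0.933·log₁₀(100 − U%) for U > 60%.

U ≈ 75 %

Drainage path length: H_d = H = 4.2 m (single drainage).
T_v = c_v·t/H_d² = 6×1.4/4.2² = 0.47619.
T_v = 0.47619 corresponds to the U > 60% branch:
U = 1 − 10^((1.781 − T_v)/0.933)/100 = 0.7497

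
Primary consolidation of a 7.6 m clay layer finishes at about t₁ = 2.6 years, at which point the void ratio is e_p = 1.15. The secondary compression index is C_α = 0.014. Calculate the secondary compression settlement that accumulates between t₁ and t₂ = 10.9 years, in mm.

S_s ≈ 30.8 mm

Secondary compression: S_s = C_α·H/(1+e_p)·log₁₀(t₂/t₁)
S_s = 0.014×7.6/(1+1.15)×log₁₀(10.9/2.6)
    = 0.04949 × 0.6225 = 0.0308 m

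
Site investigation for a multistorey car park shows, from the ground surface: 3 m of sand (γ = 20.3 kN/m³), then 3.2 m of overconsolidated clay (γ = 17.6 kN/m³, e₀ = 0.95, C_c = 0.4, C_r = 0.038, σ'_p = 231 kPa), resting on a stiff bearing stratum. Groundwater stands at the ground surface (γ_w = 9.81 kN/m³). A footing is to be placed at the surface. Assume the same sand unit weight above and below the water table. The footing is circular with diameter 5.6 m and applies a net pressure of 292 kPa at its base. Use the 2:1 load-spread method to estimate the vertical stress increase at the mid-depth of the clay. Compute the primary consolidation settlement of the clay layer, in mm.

S_c ≈ 29.8 mm

Mid-depth of clay below the ground surface: z = 3 + 3.2/2 = 4.6 m.
Total vertical stress at mid-clay: σ_v = 20.3×3 + 17.6×1.6 = 89.06 kPa.
Pore pressure: u = 9.81×(4.6 − 0) = 45.126 kPa.
Initial effective stress: σ'_0 = σ_v − u = 89.06 − 45.126 = 43.934 kPa.
Stress increase at mid-clay by the 2:1 spreading method:
Δσ ≈ qD²/(D+z)² = 292×5.6²/(5.6+4.6)² = 88.015 kPa
Final effective stress: σ'_f = 43.934 + 88.015 = 131.95 kPa.
σ'_f = 131.95 ≤ σ'_p = 231 kPa, so the clay remains overconsolidated and only the recompression index applies:
S_c = C_r·H/(1+e₀)·log₁₀(σ'_f/σ'_0) = 0.038×3.2/1.95×log₁₀(131.95/43.934)
    = 0.062358 × 0.47761 = 0.02978 m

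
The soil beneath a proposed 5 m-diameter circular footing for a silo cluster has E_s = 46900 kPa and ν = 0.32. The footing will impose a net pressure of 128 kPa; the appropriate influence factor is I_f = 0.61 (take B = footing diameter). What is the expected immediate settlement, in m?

Immediate (elastic) settlement: S_e = q·B·(1−ν²)/E_s · I_f.
S_e = 128 × 5 × (1 − 0.32²) / 46900 × 0.61
    = 128 × 5 × 0.8976 / 46900 × 0.61
    = 0.007472 m

S_e ≈ 0.00747 m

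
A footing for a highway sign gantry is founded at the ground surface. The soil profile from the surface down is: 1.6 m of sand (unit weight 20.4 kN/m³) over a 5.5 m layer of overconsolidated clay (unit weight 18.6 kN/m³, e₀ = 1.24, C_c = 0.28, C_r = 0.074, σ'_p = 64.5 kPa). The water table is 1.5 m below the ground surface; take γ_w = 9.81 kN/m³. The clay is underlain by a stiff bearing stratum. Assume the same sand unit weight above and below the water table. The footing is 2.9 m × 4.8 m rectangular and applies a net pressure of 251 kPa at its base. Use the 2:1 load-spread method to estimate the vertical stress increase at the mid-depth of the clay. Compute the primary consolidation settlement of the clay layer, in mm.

Mid-depth of clay below the ground surface: z = 1.6 + 5.5/2 = 4.35 m.
Total vertical stress at mid-clay: σ_v = 20.4×1.6 + 18.6×2.75 = 83.79 kPa.
Pore pressure: u = 9.81×(4.35 − 1.5) = 27.959 kPa.
Initial effective stress: σ'_0 = σ_v − u = 83.79 − 27.959 = 55.831 kPa.
Stress increase at mid-clay by the 2:1 spreading method:
Δσ = qBL/((B+z)(L+z)) = 251×2.9×4.8/((2.9+4.35)(4.8+4.35)) = 52.669 kPa
Final effective stress: σ'_f = 55.831 + 52.669 = 108.5 kPa.
σ'_f = 108.5 > σ'_p = 64.5 kPa, so the stress path crosses the preconsolidation pressure — recompression up to σ'_p, then virgin compression beyond:
S_c = H/(1+e₀)·[C_r·log₁₀(σ'_p/σ'_0) + C_c·log₁₀(σ'_f/σ'_p)]
    = 5.5/2.24 × [0.074×log₁₀(64.5/55.831) + 0.28×log₁₀(108.5/64.5)]
    = 2.4554 × [0.0046386 + 0.063244] = 0.1667 m

S_c ≈ 167 mm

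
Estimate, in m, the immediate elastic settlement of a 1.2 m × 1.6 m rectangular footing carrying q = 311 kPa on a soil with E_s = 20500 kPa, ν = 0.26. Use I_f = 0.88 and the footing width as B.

Immediate (elastic) settlement: S_e = q·B·(1−ν²)/E_s · I_f.
S_e = 311 × 1.2 × (1 − 0.26²) / 20500 × 0.88
    = 311 × 1.2 × 0.9324 / 20500 × 0.88
    = 0.01494 m

S_e ≈ 0.0149 m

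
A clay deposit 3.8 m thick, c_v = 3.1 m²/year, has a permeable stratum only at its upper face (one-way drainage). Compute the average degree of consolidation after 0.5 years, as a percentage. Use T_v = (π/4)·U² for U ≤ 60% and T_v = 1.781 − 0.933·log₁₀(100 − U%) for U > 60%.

Drainage path length: H_d = H = 3.8 m (single drainage).
T_v = c_v·t/H_d² = 3.1×0.5/3.8² = 0.10734.
T_v = 0.10734 corresponds to the U ≤ 60% branch:
U = √(4T_v/π) = 0.3697

U ≈ 37 %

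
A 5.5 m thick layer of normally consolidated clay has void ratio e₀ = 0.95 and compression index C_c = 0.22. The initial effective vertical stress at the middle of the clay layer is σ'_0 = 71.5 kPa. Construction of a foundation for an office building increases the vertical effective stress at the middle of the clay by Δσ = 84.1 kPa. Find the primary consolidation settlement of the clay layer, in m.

S_c ≈ 0.21 m

Final effective stress: σ'_f = σ'_0 + Δσ = 71.5 + 84.1 = 155.6 kPa.
Normally consolidated clay, so the full stress increment lies on the virgin compression line:
S_c = C_c·H/(1+e₀)·log₁₀(σ'_f/σ'_0) = 0.22×5.5/(1+0.95)×log₁₀(155.6/71.5)
    = 0.62051 × 0.3377 = 0.2095 m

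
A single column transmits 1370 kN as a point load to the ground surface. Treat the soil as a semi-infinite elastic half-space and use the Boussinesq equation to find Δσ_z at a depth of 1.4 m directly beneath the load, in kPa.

Δσ_z ≈ 334 kPa

Boussinesq vertical stress below a point load on an elastic half-space:
Δσ_z = 3P/(2πz²) · [1 + (r/z)²]^(−5/2)
r/z = 0/1.4 = 0; [1+(r/z)²]^(−5/2) = 1.
Δσ_z = 3×1370/(2π×1.4²) × 1 = 333.74 × 1 = 333.7 kPa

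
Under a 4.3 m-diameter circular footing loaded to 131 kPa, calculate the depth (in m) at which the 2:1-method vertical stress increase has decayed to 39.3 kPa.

2:1 spreading — at depth z the loaded area has grown by z in each plan dimension:
qD²/(D+z)² = Δσ_z ⇒ z = D(√(q/Δσ_z) − 1) = 4.3×(√(131/39.3) − 1) = 3.551 m

z ≈ 3.55 m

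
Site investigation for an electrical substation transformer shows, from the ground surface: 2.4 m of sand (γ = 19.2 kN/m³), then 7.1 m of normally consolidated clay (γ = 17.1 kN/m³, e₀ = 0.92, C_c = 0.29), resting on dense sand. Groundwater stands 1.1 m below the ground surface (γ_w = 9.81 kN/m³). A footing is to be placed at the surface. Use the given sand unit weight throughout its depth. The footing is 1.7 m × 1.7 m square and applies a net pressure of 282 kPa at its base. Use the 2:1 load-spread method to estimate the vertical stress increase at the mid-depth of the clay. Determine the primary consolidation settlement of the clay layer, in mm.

S_c ≈ 98.4 mm

Mid-depth of clay below the ground surface: z = 2.4 + 7.1/2 = 5.95 m.
Total vertical stress at mid-clay: σ_v = 19.2×2.4 + 17.1×3.55 = 106.78 kPa.
Pore pressure: u = 9.81×(5.95 − 1.1) = 47.578 kPa.
Initial effective stress: σ'_0 = σ_v − u = 106.78 − 47.578 = 59.202 kPa.
Stress increase at mid-clay by the 2:1 spreading method:
Δσ = qBL/((B+z)(L+z)) = 282×1.7×1.7/((1.7+5.95)(1.7+5.95)) = 13.926 kPa
Final effective stress: σ'_f = σ'_0 + Δσ = 59.202 + 13.926 = 73.128 kPa.
Normally consolidated clay, so the full stress increment lies on the virgin compression line:
S_c = C_c·H/(1+e₀)·log₁₀(σ'_f/σ'_0) = 0.29×7.1/(1+0.92)×log₁₀(73.128/59.202)
    = 1.0724 × 0.091747 = 0.09839 m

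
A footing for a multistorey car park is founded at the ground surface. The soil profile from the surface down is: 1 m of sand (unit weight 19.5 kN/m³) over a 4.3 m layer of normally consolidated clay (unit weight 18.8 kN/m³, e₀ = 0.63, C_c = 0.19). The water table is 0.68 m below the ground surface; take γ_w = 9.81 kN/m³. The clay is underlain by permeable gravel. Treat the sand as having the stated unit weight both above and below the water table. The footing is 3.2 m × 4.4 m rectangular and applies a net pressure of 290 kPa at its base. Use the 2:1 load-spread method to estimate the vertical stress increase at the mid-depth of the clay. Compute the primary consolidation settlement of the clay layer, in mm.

Mid-depth of clay below the ground surface: z = 1 + 4.3/2 = 3.15 m.
Total vertical stress at mid-clay: σ_v = 19.5×1 + 18.8×2.15 = 59.92 kPa.
Pore pressure: u = 9.81×(3.15 − 0.68) = 24.231 kPa.
Initial effective stress: σ'_0 = σ_v − u = 59.92 − 24.231 = 35.689 kPa.
Stress increase at mid-clay by the 2:1 spreading method:
Δσ = qBL/((B+z)(L+z)) = 290×3.2×4.4/((3.2+3.15)(4.4+3.15)) = 85.169 kPa
Final effective stress: σ'_f = σ'_0 + Δσ = 35.689 + 85.169 = 120.86 kPa.
Normally consolidated clay, so the full stress increment lies on the virgin compression line:
S_c = C_c·H/(1+e₀)·log₁₀(σ'_f/σ'_0) = 0.19×4.3/(1+0.63)×log₁₀(120.86/35.689)
    = 0.50123 × 0.52975 = 0.2655 m

S_c ≈ 266 mm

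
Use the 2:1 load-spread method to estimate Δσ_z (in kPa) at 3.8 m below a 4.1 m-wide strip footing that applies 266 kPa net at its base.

Δσ_z ≈ 138 kPa

By the 2:1 method the load spreads at 1 horizontal : 2 vertical, so at depth z the loaded area has grown by z in each plan dimension:
Δσ = qB/(B+z) = 266×4.1/(4.1+3.8) = 138.05 kPa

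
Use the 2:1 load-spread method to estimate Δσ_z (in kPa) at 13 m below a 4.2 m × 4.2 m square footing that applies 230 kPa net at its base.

By the 2:1 method the load spreads at 1 horizontal : 2 vertical, so at depth z the loaded area has grown by z in each plan dimension:
Δσ = qBL/((B+z)(L+z)) = 230×4.2×4.2/((4.2+13)(4.2+13)) = 13.714 kPa

Δσ_z ≈ 13.7 kPa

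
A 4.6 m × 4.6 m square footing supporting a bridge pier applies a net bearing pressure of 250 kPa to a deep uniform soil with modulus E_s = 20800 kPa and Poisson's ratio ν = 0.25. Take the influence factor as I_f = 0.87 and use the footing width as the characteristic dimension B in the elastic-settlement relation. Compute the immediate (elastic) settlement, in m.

Immediate (elastic) settlement: S_e = q·B·(1−ν²)/E_s · I_f.
S_e = 250 × 4.6 × (1 − 0.25²) / 20800 × 0.87
    = 250 × 4.6 × 0.9375 / 20800 × 0.87
    = 0.04509 m

S_e ≈ 0.0451 m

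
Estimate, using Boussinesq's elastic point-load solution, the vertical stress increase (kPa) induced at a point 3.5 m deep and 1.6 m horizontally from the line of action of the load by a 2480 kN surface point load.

Δσ_z ≈ 60.1 kPa

Boussinesq vertical stress below a point load on an elastic half-space:
Δσ_z = 3P/(2πz²) · [1 + (r/z)²]^(−5/2)
r/z = 1.6/3.5 = 0.45714; [1+(r/z)²]^(−5/2) = 0.62223.
Δσ_z = 3×2480/(2π×3.5²) × 0.62223 = 96.662 × 0.62223 = 60.15 kPa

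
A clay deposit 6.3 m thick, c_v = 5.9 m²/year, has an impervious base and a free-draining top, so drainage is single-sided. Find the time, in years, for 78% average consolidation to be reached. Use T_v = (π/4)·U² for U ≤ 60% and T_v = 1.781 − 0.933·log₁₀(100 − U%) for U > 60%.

Drainage path length: H_d = H = 6.3 m (single drainage).
U > 60%: T_v = 1.781 − 0.933·log₁₀(100 − 78) = 0.52852.
t = T_v·H_d²/c_v = 0.52852×6.3²/5.9 = 3.555 years.

t ≈ 3.56 years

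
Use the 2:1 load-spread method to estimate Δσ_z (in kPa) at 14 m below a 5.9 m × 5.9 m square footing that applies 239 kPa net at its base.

Δσ_z ≈ 21 kPa

By the 2:1 method the load spreads at 1 horizontal : 2 vertical, so at depth z the loaded area has grown by z in each plan dimension:
Δσ = qBL/((B+z)(L+z)) = 239×5.9×5.9/((5.9+14)(5.9+14)) = 21.009 kPa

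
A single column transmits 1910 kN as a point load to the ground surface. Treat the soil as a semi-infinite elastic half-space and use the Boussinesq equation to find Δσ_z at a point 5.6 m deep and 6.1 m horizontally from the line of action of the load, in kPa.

Δσ_z ≈ 4.11 kPa

Boussinesq vertical stress below a point load on an elastic half-space:
Δσ_z = 3P/(2πz²) · [1 + (r/z)²]^(−5/2)
r/z = 6.1/5.6 = 1.0893; [1+(r/z)²]^(−5/2) = 0.14145.
Δσ_z = 3×1910/(2π×5.6²) × 0.14145 = 29.08 × 0.14145 = 4.113 kPa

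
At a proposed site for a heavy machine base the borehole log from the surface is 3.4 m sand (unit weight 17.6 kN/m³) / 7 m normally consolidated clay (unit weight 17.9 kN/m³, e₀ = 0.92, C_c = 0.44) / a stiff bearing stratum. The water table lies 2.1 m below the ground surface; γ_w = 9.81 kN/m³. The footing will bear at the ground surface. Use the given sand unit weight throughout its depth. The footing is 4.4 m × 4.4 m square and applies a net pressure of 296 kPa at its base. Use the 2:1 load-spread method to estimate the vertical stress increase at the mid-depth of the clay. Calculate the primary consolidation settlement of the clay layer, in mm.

S_c ≈ 325 mm

Mid-depth of clay below the ground surface: z = 3.4 + 7/2 = 6.9 m.
Total vertical stress at mid-clay: σ_v = 17.6×3.4 + 17.9×3.5 = 122.49 kPa.
Pore pressure: u = 9.81×(6.9 − 2.1) = 47.088 kPa.
Initial effective stress: σ'_0 = σ_v − u = 122.49 − 47.088 = 75.402 kPa.
Stress increase at mid-clay by the 2:1 spreading method:
Δσ = qBL/((B+z)(L+z)) = 296×4.4×4.4/((4.4+6.9)(4.4+6.9)) = 44.879 kPa
Final effective stress: σ'_f = σ'_0 + Δσ = 75.402 + 44.879 = 120.28 kPa.
Normally consolidated clay, so the full stress increment lies on the virgin compression line:
S_c = C_c·H/(1+e₀)·log₁₀(σ'_f/σ'_0) = 0.44×7/(1+0.92)×log₁₀(120.28/75.402)
    = 1.6042 × 0.20281 = 0.3253 m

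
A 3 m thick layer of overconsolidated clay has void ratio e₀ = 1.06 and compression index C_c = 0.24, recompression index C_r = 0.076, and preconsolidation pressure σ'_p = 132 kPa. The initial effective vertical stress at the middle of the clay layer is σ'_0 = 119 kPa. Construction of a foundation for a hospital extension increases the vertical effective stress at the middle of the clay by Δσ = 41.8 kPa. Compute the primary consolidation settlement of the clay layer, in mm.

S_c ≈ 34.9 mm

Final effective stress: σ'_f = 119 + 41.8 = 160.8 kPa.
σ'_f = 160.8 > σ'_p = 132 kPa, so the stress path crosses the preconsolidation pressure — recompression up to σ'_p, then virgin compression beyond:
S_c = H/(1+e₀)·[C_r·log₁₀(σ'_p/σ'_0) + C_c·log₁₀(σ'_f/σ'_p)]
    = 3/2.06 × [0.076×log₁₀(132/119) + 0.24×log₁₀(160.8/132)]
    = 1.4563 × [0.003422 + 0.020571] = 0.03494 m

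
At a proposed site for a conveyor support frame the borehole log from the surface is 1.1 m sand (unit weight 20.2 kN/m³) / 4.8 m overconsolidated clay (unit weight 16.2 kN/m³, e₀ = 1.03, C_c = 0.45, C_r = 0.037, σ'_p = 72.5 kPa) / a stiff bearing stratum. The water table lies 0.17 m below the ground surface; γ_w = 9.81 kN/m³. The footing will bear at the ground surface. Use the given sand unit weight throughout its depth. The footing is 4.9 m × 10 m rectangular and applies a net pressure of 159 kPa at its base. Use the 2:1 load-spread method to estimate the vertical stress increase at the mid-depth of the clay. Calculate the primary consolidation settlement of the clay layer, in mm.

Mid-depth of clay below the ground surface: z = 1.1 + 4.8/2 = 3.5 m.
Total vertical stress at mid-clay: σ_v = 20.2×1.1 + 16.2×2.4 = 61.1 kPa.
Pore pressure: u = 9.81×(3.5 − 0.17) = 32.667 kPa.
Initial effective stress: σ'_0 = σ_v − u = 61.1 − 32.667 = 28.433 kPa.
Stress increase at mid-clay by the 2:1 spreading method:
Δσ = qBL/((B+z)(L+z)) = 159×4.9×10/((4.9+3.5)(10+3.5)) = 68.704 kPa
Final effective stress: σ'_f = 28.433 + 68.704 = 97.137 kPa.
σ'_f = 97.137 > σ'_p = 72.5 kPa, so the stress path crosses the preconsolidation pressure — recompression up to σ'_p, then virgin compression beyond:
S_c = H/(1+e₀)·[C_r·log₁₀(σ'_p/σ'_0) + C_c·log₁₀(σ'_f/σ'_p)]
    = 4.8/2.03 × [0.037×log₁₀(72.5/28.433) + 0.45×log₁₀(97.137/72.5)]
    = 2.3645 × [0.015041 + 0.057171] = 0.1707 m

S_c ≈ 171 mm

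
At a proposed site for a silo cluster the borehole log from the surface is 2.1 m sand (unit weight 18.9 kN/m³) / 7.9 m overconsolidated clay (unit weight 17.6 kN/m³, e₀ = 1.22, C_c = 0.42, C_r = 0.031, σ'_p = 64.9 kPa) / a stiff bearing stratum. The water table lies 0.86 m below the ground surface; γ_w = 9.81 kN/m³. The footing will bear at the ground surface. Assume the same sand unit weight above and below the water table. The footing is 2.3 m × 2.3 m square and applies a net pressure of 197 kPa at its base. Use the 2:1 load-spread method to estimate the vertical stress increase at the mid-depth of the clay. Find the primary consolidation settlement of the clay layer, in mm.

Mid-depth of clay below the ground surface: z = 2.1 + 7.9/2 = 6.05 m.
Total vertical stress at mid-clay: σ_v = 18.9×2.1 + 17.6×3.95 = 109.21 kPa.
Pore pressure: u = 9.81×(6.05 − 0.86) = 50.914 kPa.
Initial effective stress: σ'_0 = σ_v − u = 109.21 − 50.914 = 58.296 kPa.
Stress increase at mid-clay by the 2:1 spreading method:
Δσ = qBL/((B+z)(L+z)) = 197×2.3×2.3/((2.3+6.05)(2.3+6.05)) = 14.947 kPa
Final effective stress: σ'_f = 58.296 + 14.947 = 73.243 kPa.
σ'_f = 73.243 > σ'_p = 64.9 kPa, so the stress path crosses the preconsolidation pressure — recompression up to σ'_p, then virgin compression beyond:
S_c = H/(1+e₀)·[C_r·log₁₀(σ'_p/σ'_0) + C_c·log₁₀(σ'_f/σ'_p)]
    = 7.9/2.22 × [0.031×log₁₀(64.9/58.296) + 0.42×log₁₀(73.243/64.9)]
    = 3.5586 × [0.0014448 + 0.022059] = 0.08364 m

S_c ≈ 83.6 mm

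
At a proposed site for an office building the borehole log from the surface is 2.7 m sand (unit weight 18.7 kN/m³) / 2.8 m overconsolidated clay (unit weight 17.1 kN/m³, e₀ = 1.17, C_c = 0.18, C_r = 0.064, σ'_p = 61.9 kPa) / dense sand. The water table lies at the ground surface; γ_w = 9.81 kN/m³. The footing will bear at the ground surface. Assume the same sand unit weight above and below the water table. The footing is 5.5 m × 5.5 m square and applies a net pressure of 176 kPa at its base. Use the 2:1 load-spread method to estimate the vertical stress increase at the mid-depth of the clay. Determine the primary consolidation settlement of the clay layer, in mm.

Mid-depth of clay below the ground surface: z = 2.7 + 2.8/2 = 4.1 m.
Total vertical stress at mid-clay: σ_v = 18.7×2.7 + 17.1×1.4 = 74.43 kPa.
Pore pressure: u = 9.81×(4.1 − 0) = 40.221 kPa.
Initial effective stress: σ'_0 = σ_v − u = 74.43 − 40.221 = 34.209 kPa.
Stress increase at mid-clay by the 2:1 spreading method:
Δσ = qBL/((B+z)(L+z)) = 176×5.5×5.5/((5.5+4.1)(5.5+4.1)) = 57.769 kPa
Final effective stress: σ'_f = 34.209 + 57.769 = 91.978 kPa.
σ'_f = 91.978 > σ'_p = 61.9 kPa, so the stress path crosses the preconsolidation pressure — recompression up to σ'_p, then virgin compression beyond:
S_c = H/(1+e₀)·[C_r·log₁₀(σ'_p/σ'_0) + C_c·log₁₀(σ'_f/σ'_p)]
    = 2.8/2.17 × [0.064×log₁₀(61.9/34.209) + 0.18×log₁₀(91.978/61.9)]
    = 1.2903 × [0.016483 + 0.030959] = 0.06121 m

S_c ≈ 61.2 mm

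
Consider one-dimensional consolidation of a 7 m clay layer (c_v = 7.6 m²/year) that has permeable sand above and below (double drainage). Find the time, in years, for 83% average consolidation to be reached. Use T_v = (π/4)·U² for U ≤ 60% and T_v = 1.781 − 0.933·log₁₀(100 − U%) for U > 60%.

Drainage path length: H_d = H/2 = 3.5 m (double drainage).
U > 60%: T_v = 1.781 − 0.933·log₁₀(100 − 83) = 0.63299.
t = T_v·H_d²/c_v = 0.63299×3.5²/7.6 = 1.02 years.

t ≈ 1.02 years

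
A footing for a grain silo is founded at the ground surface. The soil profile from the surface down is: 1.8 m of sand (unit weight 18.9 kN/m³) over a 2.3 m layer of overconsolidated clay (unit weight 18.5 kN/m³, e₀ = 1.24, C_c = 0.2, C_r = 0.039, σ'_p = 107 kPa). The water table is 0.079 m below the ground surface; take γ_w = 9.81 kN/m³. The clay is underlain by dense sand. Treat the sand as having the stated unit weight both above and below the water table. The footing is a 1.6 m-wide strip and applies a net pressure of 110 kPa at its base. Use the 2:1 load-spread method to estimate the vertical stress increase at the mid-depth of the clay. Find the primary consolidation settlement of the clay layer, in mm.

Mid-depth of clay below the ground surface: z = 1.8 + 2.3/2 = 2.95 m.
Total vertical stress at mid-clay: σ_v = 18.9×1.8 + 18.5×1.15 = 55.295 kPa.
Pore pressure: u = 9.81×(2.95 − 0.079) = 28.165 kPa.
Initial effective stress: σ'_0 = σ_v − u = 55.295 − 28.165 = 27.13 kPa.
Stress increase at mid-clay by the 2:1 spreading method:
Δσ = qB/(B+z) = 110×1.6/(1.6+2.95) = 38.681 kPa
Final effective stress: σ'_f = 27.13 + 38.681 = 65.811 kPa.
σ'_f = 65.811 ≤ σ'_p = 107 kPa, so the clay remains overconsolidated and only the recompression index applies:
S_c = C_r·H/(1+e₀)·log₁₀(σ'_f/σ'_0) = 0.039×2.3/2.24×log₁₀(65.811/27.13)
    = 0.040045 × 0.38485 = 0.01541 m

S_c ≈ 15.4 mm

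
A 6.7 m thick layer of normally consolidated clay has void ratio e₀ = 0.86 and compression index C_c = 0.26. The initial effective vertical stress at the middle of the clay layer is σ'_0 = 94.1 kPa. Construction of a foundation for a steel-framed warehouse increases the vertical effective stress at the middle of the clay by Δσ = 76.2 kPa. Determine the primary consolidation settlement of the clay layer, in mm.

Final effective stress: σ'_f = σ'_0 + Δσ = 94.1 + 76.2 = 170.3 kPa.
Normally consolidated clay, so the full stress increment lies on the virgin compression line:
S_c = C_c·H/(1+e₀)·log₁₀(σ'_f/σ'_0) = 0.26×6.7/(1+0.86)×log₁₀(170.3/94.1)
    = 0.93656 × 0.25763 = 0.2413 m

S_c ≈ 241 mm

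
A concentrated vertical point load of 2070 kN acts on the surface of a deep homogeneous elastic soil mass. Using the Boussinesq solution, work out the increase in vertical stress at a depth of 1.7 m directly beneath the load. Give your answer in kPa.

Δσ_z ≈ 342 kPa

Boussinesq vertical stress below a point load on an elastic half-space:
Δσ_z = 3P/(2πz²) · [1 + (r/z)²]^(−5/2)
r/z = 0/1.7 = 0; [1+(r/z)²]^(−5/2) = 1.
Δσ_z = 3×2070/(2π×1.7²) × 1 = 341.99 × 1 = 342 kPa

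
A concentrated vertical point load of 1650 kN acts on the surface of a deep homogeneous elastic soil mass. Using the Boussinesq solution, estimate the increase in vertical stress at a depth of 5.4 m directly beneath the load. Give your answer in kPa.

Boussinesq vertical stress below a point load on an elastic half-space:
Δσ_z = 3P/(2πz²) · [1 + (r/z)²]^(−5/2)
r/z = 0/5.4 = 0; [1+(r/z)²]^(−5/2) = 1.
Δσ_z = 3×1650/(2π×5.4²) × 1 = 27.017 × 1 = 27.02 kPa

Δσ_z ≈ 27 kPa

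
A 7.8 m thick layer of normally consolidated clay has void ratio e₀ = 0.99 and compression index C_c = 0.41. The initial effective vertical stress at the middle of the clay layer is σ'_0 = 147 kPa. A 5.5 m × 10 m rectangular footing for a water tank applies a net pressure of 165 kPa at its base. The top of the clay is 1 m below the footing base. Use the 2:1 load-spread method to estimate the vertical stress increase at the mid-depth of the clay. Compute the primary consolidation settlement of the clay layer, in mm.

S_c ≈ 234 mm

Mid-depth of clay below the footing base: z = 1 + 7.8/2 = 4.9 m.
Stress increase at mid-clay by the 2:1 spreading method:
Δσ = qBL/((B+z)(L+z)) = 165×5.5×10/((5.5+4.9)(10+4.9)) = 58.564 kPa
Final effective stress: σ'_f = σ'_0 + Δσ = 147 + 58.564 = 205.56 kPa.
Normally consolidated clay, so the full stress increment lies on the virgin compression line:
S_c = C_c·H/(1+e₀)·log₁₀(σ'_f/σ'_0) = 0.41×7.8/(1+0.99)×log₁₀(205.56/147)
    = 1.607 × 0.14562 = 0.234 m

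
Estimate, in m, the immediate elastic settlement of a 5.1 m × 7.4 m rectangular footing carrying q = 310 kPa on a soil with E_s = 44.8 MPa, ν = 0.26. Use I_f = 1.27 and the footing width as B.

S_e ≈ 0.0418 m

Immediate (elastic) settlement: S_e = q·B·(1−ν²)/E_s · I_f.
E_s = 44.8 MPa = 44800 kPa.
S_e = 310 × 5.1 × (1 − 0.26²) / 44800 × 1.27
    = 310 × 5.1 × 0.9324 / 44800 × 1.27
    = 0.04179 m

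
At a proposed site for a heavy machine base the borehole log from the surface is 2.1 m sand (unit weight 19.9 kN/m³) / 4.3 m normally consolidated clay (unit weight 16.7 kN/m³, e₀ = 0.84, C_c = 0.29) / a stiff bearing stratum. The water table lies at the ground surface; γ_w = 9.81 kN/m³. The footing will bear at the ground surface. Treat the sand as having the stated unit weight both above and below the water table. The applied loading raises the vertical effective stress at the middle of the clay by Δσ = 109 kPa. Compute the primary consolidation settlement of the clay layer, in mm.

S_c ≈ 410 mm

Mid-depth of clay below the ground surface: z = 2.1 + 4.3/2 = 4.25 m.
Total vertical stress at mid-clay: σ_v = 19.9×2.1 + 16.7×2.15 = 77.695 kPa.
Pore pressure: u = 9.81×(4.25 − 0) = 41.693 kPa.
Initial effective stress: σ'_0 = σ_v − u = 77.695 − 41.693 = 36.002 kPa.
Final effective stress: σ'_f = σ'_0 + Δσ = 36.002 + 109 = 145 kPa.
Normally consolidated clay, so the full stress increment lies on the virgin compression line:
S_c = C_c·H/(1+e₀)·log₁₀(σ'_f/σ'_0) = 0.29×4.3/(1+0.84)×log₁₀(145/36.002)
    = 0.67772 × 0.60504 = 0.41 m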